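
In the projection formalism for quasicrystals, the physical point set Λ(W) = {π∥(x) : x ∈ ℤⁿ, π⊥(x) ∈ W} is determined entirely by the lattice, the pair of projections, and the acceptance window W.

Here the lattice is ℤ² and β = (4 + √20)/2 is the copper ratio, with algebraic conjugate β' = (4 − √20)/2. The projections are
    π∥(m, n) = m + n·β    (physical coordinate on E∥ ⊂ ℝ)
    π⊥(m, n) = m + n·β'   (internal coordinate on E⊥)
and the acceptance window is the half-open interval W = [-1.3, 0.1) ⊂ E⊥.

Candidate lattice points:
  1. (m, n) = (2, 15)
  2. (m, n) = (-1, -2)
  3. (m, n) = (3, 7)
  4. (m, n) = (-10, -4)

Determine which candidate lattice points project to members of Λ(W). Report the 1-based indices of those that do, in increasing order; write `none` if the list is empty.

β' = (4−√20)/2 ≈ -0.23607.
[1] lift (2,15): star map gives -1.54102; window check -1.3 ≤ -1.54102 < 0.1 is false → out
[2] lift (-1,-2): star map gives -0.52786; window check -1.3 ≤ -0.52786 < 0.1 is true → IN Λ
[3] lift (3,7): star map gives 1.34752; window check -1.3 ≤ 1.34752 < 0.1 is false → out
[4] lift (-10,-4): star map gives -9.05573; window check -1.3 ≤ -9.05573 < 0.1 is false → out

2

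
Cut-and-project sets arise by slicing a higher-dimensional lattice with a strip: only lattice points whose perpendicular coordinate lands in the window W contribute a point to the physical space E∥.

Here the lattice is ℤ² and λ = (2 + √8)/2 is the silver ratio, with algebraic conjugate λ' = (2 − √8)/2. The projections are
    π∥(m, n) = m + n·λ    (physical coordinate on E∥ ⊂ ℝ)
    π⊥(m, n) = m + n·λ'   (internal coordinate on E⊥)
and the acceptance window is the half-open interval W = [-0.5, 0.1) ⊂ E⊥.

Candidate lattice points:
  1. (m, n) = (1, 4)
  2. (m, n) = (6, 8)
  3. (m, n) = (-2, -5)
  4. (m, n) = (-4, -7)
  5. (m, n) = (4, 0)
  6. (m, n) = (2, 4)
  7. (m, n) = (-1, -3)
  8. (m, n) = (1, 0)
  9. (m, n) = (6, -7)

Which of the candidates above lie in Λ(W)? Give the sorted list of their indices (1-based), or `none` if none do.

3

λ' = (2−√8)/2 ≈ -0.4142.
candidate 1: (m,n)=(1,4) → π∥ = 1+4·λ ≈ 10.6569, π⊥ = 1+4·λ' ≈ -0.6569 ∉ [-0.5, 0.1) ⇒ out
candidate 2: (m,n)=(6,8) → π∥ = 6+8·λ ≈ 25.3137, π⊥ = 6+8·λ' ≈ 2.6863 ∉ [-0.5, 0.1) ⇒ out
candidate 3: (m,n)=(-2,-5) → π∥ = -2-5·λ ≈ -14.0711, π⊥ = -2-5·λ' ≈ 0.0711 ∈ [-0.5, 0.1) ⇒ IN Λ
candidate 4: (m,n)=(-4,-7) → π∥ = -4-7·λ ≈ -20.8995, π⊥ = -4-7·λ' ≈ -1.1005 ∉ [-0.5, 0.1) ⇒ out
candidate 5: (m,n)=(4,0) → π∥ = 4+0·λ ≈ 4.0000, π⊥ = 4+0·λ' ≈ 4.0000 ∉ [-0.5, 0.1) ⇒ out
candidate 6: (m,n)=(2,4) → π∥ = 2+4·λ ≈ 11.6569, π⊥ = 2+4·λ' ≈ 0.3431 ∉ [-0.5, 0.1) ⇒ out
candidate 7: (m,n)=(-1,-3) → π∥ = -1-3·λ ≈ -8.2426, π⊥ = -1-3·λ' ≈ 0.2426 ∉ [-0.5, 0.1) ⇒ out
candidate 8: (m,n)=(1,0) → π∥ = 1+0·λ ≈ 1.0000, π⊥ = 1+0·λ' ≈ 1.0000 ∉ [-0.5, 0.1) ⇒ out
candidate 9: (m,n)=(6,-7) → π∥ = 6-7·λ ≈ -10.8995, π⊥ = 6-7·λ' ≈ 8.8995 ∉ [-0.5, 0.1) ⇒ out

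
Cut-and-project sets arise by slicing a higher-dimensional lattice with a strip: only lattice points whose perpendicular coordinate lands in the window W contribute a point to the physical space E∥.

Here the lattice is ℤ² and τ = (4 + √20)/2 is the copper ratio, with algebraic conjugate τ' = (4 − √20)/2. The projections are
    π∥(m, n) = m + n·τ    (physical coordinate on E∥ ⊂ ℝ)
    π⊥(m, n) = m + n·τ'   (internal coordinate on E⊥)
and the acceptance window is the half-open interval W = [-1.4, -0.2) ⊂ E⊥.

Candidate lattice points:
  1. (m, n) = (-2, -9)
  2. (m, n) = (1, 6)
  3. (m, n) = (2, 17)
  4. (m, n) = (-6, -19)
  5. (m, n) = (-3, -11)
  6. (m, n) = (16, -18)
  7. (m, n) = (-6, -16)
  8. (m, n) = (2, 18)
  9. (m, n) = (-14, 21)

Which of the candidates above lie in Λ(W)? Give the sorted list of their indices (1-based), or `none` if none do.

Numerically τ ≈ 4.236068 and τ' = −1/τ ≈ -0.236068.
candidate 1: (m,n)=(-2,-9) → π∥ = -2-9·τ ≈ -40.124612, π⊥ = -2-9·τ' ≈ 0.124612 ∉ [-1.4, -0.2) ⇒ out
candidate 2: (m,n)=(1,6) → π∥ = 1+6·τ ≈ 26.416408, π⊥ = 1+6·τ' ≈ -0.416408 ∈ [-1.4, -0.2) ⇒ IN Λ
candidate 3: (m,n)=(2,17) → π∥ = 2+17·τ ≈ 74.013156, π⊥ = 2+17·τ' ≈ -2.013156 ∉ [-1.4, -0.2) ⇒ out
candidate 4: (m,n)=(-6,-19) → π∥ = -6-19·τ ≈ -86.485292, π⊥ = -6-19·τ' ≈ -1.514708 ∉ [-1.4, -0.2) ⇒ out
candidate 5: (m,n)=(-3,-11) → π∥ = -3-11·τ ≈ -49.596748, π⊥ = -3-11·τ' ≈ -0.403252 ∈ [-1.4, -0.2) ⇒ IN Λ
candidate 6: (m,n)=(16,-18) → π∥ = 16-18·τ ≈ -60.249224, π⊥ = 16-18·τ' ≈ 20.249224 ∉ [-1.4, -0.2) ⇒ out
candidate 7: (m,n)=(-6,-16) → π∥ = -6-16·τ ≈ -73.777088, π⊥ = -6-16·τ' ≈ -2.222912 ∉ [-1.4, -0.2) ⇒ out
candidate 8: (m,n)=(2,18) → π∥ = 2+18·τ ≈ 78.249224, π⊥ = 2+18·τ' ≈ -2.249224 ∉ [-1.4, -0.2) ⇒ out
candidate 9: (m,n)=(-14,21) → π∥ = -14+21·τ ≈ 74.957428, π⊥ = -14+21·τ' ≈ -18.957428 ∉ [-1.4, -0.2) ⇒ out

2, 5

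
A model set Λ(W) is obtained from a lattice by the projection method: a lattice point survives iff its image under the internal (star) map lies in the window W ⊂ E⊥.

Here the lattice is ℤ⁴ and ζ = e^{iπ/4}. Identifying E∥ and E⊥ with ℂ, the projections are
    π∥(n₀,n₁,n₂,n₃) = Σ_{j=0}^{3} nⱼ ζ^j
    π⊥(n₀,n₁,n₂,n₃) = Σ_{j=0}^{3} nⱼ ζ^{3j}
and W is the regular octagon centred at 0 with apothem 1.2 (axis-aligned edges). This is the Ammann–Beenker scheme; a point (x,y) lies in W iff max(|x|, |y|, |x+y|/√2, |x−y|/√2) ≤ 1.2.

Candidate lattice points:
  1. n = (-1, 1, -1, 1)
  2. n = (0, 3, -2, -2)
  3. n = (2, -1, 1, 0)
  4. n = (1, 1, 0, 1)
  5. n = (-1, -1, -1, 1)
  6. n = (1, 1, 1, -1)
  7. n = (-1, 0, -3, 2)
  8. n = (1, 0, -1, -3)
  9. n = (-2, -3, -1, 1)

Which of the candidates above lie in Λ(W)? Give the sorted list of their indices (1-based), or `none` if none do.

Internal map: ζ^{3j} for j=0..3 gives (1,0), (−√2/2,√2/2), (0,−1), (√2/2,√2/2).
candidate 1: n = (-1, 1, -1, 1) → π⊥ ≈ (-1.000000, +2.414214); max(|x|,|y|,|x±y|/√2) = 2.414214 > 1.2 ⇒ ∉ W
candidate 2: n = (0, 3, -2, -2) → π⊥ ≈ (-3.535534, +2.707107); max(|x|,|y|,|x±y|/√2) = 4.414214 > 1.2 ⇒ ∉ W
candidate 3: n = (2, -1, 1, 0) → π⊥ ≈ (+2.707107, -1.707107); max(|x|,|y|,|x±y|/√2) = 3.121320 > 1.2 ⇒ ∉ W
candidate 4: n = (1, 1, 0, 1) → π⊥ ≈ (+1.000000, +1.414214); max(|x|,|y|,|x±y|/√2) = 1.707107 > 1.2 ⇒ ∉ W
candidate 5: n = (-1, -1, -1, 1) → π⊥ ≈ (+0.414214, +1.000000); max(|x|,|y|,|x±y|/√2) = 1.000000 ≤ 1.2 ⇒ ∈ W
candidate 6: n = (1, 1, 1, -1) → π⊥ ≈ (-0.414214, -1.000000); max(|x|,|y|,|x±y|/√2) = 1.000000 ≤ 1.2 ⇒ ∈ W
candidate 7: n = (-1, 0, -3, 2) → π⊥ ≈ (+0.414214, +4.414214); max(|x|,|y|,|x±y|/√2) = 4.414214 > 1.2 ⇒ ∉ W
candidate 8: n = (1, 0, -1, -3) → π⊥ ≈ (-1.121320, -1.121320); max(|x|,|y|,|x±y|/√2) = 1.585786 > 1.2 ⇒ ∉ W
candidate 9: n = (-2, -3, -1, 1) → π⊥ ≈ (+0.828427, -0.414214); max(|x|,|y|,|x±y|/√2) = 0.878680 ≤ 1.2 ⇒ ∈ W

5, 6, 9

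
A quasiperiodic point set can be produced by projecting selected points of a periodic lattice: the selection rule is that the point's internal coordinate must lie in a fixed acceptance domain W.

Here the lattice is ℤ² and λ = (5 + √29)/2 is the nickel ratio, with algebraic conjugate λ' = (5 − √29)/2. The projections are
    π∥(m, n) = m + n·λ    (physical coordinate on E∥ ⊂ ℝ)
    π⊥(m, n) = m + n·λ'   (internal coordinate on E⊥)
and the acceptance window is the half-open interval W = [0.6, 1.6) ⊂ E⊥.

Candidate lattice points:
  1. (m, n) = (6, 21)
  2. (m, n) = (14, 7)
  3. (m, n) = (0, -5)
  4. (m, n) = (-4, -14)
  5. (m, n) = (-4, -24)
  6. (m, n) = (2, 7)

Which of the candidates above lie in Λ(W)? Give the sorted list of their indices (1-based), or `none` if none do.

Compute λ' = (5−√29)/2 = -0.1926, so π⊥(m,n) = m -0.1926·n.
[1] lift (6,21): star map gives 1.9558; window check 0.6 ≤ 1.9558 < 1.6 is false → out
[2] lift (14,7): star map gives 12.6519; window check 0.6 ≤ 12.6519 < 1.6 is false → out
[3] lift (0,-5): star map gives 0.9629; window check 0.6 ≤ 0.9629 < 1.6 is true → IN Λ
[4] lift (-4,-14): star map gives -1.3038; window check 0.6 ≤ -1.3038 < 1.6 is false → out
[5] lift (-4,-24): star map gives 0.6220; window check 0.6 ≤ 0.6220 < 1.6 is true → IN Λ
[6] lift (2,7): star map gives 0.6519; window check 0.6 ≤ 0.6519 < 1.6 is true → IN Λ

3, 5, 6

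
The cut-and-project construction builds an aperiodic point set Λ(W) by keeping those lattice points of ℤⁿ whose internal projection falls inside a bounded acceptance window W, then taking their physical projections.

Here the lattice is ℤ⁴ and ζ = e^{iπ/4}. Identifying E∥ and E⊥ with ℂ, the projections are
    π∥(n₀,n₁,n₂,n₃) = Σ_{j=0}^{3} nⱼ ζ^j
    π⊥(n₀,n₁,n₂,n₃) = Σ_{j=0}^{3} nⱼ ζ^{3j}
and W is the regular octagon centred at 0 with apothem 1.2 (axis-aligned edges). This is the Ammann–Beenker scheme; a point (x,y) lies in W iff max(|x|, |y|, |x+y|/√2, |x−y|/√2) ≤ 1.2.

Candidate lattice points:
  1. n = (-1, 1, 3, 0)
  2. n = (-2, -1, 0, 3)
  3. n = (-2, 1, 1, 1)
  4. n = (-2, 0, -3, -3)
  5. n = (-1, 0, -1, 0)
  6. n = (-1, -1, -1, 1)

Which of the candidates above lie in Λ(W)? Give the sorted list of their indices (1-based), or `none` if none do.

With ζ = e^{iπ/4} the internal vectors are ζ^0,ζ^3,ζ^6,ζ^9.
candidate 1: n = (-1, 1, 3, 0) → π⊥ ≈ (-1.7071, -2.2929); max(|x|,|y|,|x±y|/√2) = 2.8284 > 1.2 ⇒ ∉ W
candidate 2: n = (-2, -1, 0, 3) → π⊥ ≈ (+0.8284, +1.4142); max(|x|,|y|,|x±y|/√2) = 1.5858 > 1.2 ⇒ ∉ W
candidate 3: n = (-2, 1, 1, 1) → π⊥ ≈ (-2.0000, +0.4142); max(|x|,|y|,|x±y|/√2) = 2.0000 > 1.2 ⇒ ∉ W
candidate 4: n = (-2, 0, -3, -3) → π⊥ ≈ (-4.1213, +0.8787); max(|x|,|y|,|x±y|/√2) = 4.1213 > 1.2 ⇒ ∉ W
candidate 5: n = (-1, 0, -1, 0) → π⊥ ≈ (-1.0000, +1.0000); max(|x|,|y|,|x±y|/√2) = 1.4142 > 1.2 ⇒ ∉ W
candidate 6: n = (-1, -1, -1, 1) → π⊥ ≈ (+0.4142, +1.0000); max(|x|,|y|,|x±y|/√2) = 1.0000 ≤ 1.2 ⇒ ∈ W

6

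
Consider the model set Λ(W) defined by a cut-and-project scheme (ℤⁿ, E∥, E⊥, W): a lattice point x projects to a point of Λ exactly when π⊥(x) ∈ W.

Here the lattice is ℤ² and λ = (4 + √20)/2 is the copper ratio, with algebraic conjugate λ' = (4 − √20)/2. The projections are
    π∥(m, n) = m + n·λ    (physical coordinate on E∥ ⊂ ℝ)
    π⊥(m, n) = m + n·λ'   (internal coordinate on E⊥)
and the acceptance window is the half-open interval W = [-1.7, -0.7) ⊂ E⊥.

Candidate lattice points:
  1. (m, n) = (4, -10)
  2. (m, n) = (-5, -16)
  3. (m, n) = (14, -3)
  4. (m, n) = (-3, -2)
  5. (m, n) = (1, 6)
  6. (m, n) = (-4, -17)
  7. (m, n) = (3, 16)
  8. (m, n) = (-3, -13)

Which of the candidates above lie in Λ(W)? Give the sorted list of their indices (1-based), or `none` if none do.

Numerically λ ≈ 4.23607 and λ' = −1/λ ≈ -0.23607.
[1] lift (4,-10): star map gives 6.36068; window check -1.7 ≤ 6.36068 < -0.7 is false → out
[2] lift (-5,-16): star map gives -1.22291; window check -1.7 ≤ -1.22291 < -0.7 is true → IN Λ
[3] lift (14,-3): star map gives 14.70820; window check -1.7 ≤ 14.70820 < -0.7 is false → out
[4] lift (-3,-2): star map gives -2.52786; window check -1.7 ≤ -2.52786 < -0.7 is false → out
[5] lift (1,6): star map gives -0.41641; window check -1.7 ≤ -0.41641 < -0.7 is false → out
[6] lift (-4,-17): star map gives 0.01316; window check -1.7 ≤ 0.01316 < -0.7 is false → out
[7] lift (3,16): star map gives -0.77709; window check -1.7 ≤ -0.77709 < -0.7 is true → IN Λ
[8] lift (-3,-13): star map gives 0.06888; window check -1.7 ≤ 0.06888 < -0.7 is false → out

2, 7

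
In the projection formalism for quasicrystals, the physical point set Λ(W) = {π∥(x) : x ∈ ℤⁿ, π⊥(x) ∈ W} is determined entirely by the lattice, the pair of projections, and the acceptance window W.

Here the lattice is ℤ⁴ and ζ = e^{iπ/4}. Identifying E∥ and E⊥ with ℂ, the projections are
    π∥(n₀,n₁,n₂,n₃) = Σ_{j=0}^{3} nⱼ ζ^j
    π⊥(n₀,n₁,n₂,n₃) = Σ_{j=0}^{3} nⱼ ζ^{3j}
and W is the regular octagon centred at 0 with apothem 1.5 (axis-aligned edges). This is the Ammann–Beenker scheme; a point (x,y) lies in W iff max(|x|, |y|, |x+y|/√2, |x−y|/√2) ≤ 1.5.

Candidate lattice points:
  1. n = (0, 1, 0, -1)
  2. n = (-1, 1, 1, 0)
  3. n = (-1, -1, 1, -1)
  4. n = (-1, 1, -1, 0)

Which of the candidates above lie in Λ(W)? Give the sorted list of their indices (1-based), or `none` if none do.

Internal map: ζ^{3j} for j=0..3 gives (1,0), (−√2/2,√2/2), (0,−1), (√2/2,√2/2).
#1 (0, 1, 0, -1): internal (-1.414214, 0.000000); octagon support 1.414214 vs apothem 1.5 → ∈ W
#2 (-1, 1, 1, 0): internal (-1.707107, -0.292893); octagon support 1.707107 vs apothem 1.5 → ∉ W
#3 (-1, -1, 1, -1): internal (-1.000000, -2.414214); octagon support 2.414214 vs apothem 1.5 → ∉ W
#4 (-1, 1, -1, 0): internal (-1.707107, 1.707107); octagon support 2.414214 vs apothem 1.5 → ∉ W

1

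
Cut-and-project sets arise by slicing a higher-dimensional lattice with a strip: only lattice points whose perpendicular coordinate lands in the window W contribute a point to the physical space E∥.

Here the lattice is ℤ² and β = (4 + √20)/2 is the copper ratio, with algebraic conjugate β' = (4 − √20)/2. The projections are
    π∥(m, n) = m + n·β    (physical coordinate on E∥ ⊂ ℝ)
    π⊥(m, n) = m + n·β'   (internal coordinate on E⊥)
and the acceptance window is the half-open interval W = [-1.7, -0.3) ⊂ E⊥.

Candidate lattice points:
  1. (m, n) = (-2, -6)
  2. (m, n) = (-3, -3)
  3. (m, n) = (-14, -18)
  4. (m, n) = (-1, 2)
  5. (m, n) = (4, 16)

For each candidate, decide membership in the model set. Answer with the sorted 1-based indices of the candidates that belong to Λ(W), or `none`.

Numerically β ≈ 4.236068 and β' = −1/β ≈ -0.236068.
candidate 1: (m,n)=(-2,-6) → π∥ = -2-6·β ≈ -27.416408, π⊥ = -2-6·β' ≈ -0.583592 ∈ [-1.7, -0.3) ⇒ IN Λ
candidate 2: (m,n)=(-3,-3) → π∥ = -3-3·β ≈ -15.708204, π⊥ = -3-3·β' ≈ -2.291796 ∉ [-1.7, -0.3) ⇒ out
candidate 3: (m,n)=(-14,-18) → π∥ = -14-18·β ≈ -90.249224, π⊥ = -14-18·β' ≈ -9.750776 ∉ [-1.7, -0.3) ⇒ out
candidate 4: (m,n)=(-1,2) → π∥ = -1+2·β ≈ 7.472136, π⊥ = -1+2·β' ≈ -1.472136 ∈ [-1.7, -0.3) ⇒ IN Λ
candidate 5: (m,n)=(4,16) → π∥ = 4+16·β ≈ 71.777088, π⊥ = 4+16·β' ≈ 0.222912 ∉ [-1.7, -0.3) ⇒ out

1, 4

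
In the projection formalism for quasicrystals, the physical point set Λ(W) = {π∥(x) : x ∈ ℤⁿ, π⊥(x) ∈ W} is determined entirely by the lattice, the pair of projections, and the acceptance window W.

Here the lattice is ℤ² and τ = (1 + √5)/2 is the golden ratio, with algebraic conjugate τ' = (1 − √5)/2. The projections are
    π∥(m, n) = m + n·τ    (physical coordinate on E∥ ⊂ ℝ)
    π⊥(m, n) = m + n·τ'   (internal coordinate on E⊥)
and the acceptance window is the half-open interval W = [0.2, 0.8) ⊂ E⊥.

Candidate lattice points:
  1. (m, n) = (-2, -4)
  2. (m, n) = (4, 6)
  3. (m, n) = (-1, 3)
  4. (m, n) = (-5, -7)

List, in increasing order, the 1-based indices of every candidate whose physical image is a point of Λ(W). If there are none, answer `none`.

Numerically τ ≈ 1.618034 and τ' = −1/τ ≈ -0.618034.
candidate 1: (m,n)=(-2,-4) → π∥ = -2-4·τ ≈ -8.472136, π⊥ = -2-4·τ' ≈ 0.472136 ∈ [0.2, 0.8) ⇒ IN Λ
candidate 2: (m,n)=(4,6) → π∥ = 4+6·τ ≈ 13.708204, π⊥ = 4+6·τ' ≈ 0.291796 ∈ [0.2, 0.8) ⇒ IN Λ
candidate 3: (m,n)=(-1,3) → π∥ = -1+3·τ ≈ 3.854102, π⊥ = -1+3·τ' ≈ -2.854102 ∉ [0.2, 0.8) ⇒ out
candidate 4: (m,n)=(-5,-7) → π∥ = -5-7·τ ≈ -16.326238, π⊥ = -5-7·τ' ≈ -0.673762 ∉ [0.2, 0.8) ⇒ out

1, 2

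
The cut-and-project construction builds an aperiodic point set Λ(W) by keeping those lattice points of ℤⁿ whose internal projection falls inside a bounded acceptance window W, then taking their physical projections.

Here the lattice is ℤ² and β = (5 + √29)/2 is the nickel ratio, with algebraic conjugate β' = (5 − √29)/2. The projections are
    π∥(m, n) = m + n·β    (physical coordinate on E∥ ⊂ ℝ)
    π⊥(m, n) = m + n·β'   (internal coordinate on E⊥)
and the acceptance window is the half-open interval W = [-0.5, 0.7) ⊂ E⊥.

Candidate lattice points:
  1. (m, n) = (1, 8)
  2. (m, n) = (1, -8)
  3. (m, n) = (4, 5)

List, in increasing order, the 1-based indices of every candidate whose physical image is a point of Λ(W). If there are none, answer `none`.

none

Numerically β ≈ 5.19258 and β' = −1/β ≈ -0.19258.
[1] lift (1,8): star map gives -0.54066; window check -0.5 ≤ -0.54066 < 0.7 is false → out
[2] lift (1,-8): star map gives 2.54066; window check -0.5 ≤ 2.54066 < 0.7 is false → out
[3] lift (4,5): star map gives 3.03709; window check -0.5 ≤ 3.03709 < 0.7 is false → out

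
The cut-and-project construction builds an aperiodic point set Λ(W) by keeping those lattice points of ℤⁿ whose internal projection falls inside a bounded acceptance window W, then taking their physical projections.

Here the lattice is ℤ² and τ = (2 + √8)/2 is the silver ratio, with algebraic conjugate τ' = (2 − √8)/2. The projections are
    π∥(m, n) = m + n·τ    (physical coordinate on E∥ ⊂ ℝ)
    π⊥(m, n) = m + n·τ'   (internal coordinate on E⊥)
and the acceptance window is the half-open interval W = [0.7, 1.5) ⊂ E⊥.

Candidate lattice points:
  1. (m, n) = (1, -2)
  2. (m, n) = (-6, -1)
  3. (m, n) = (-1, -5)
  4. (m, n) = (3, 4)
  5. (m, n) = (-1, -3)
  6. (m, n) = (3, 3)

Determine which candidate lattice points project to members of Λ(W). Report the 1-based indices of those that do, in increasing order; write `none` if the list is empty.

Compute τ' = (2−√8)/2 = -0.4142, so π⊥(m,n) = m -0.4142·n.
[1] lift (1,-2): star map gives 1.8284; window check 0.7 ≤ 1.8284 < 1.5 is false → out
[2] lift (-6,-1): star map gives -5.5858; window check 0.7 ≤ -5.5858 < 1.5 is false → out
[3] lift (-1,-5): star map gives 1.0711; window check 0.7 ≤ 1.0711 < 1.5 is true → IN Λ
[4] lift (3,4): star map gives 1.3431; window check 0.7 ≤ 1.3431 < 1.5 is true → IN Λ
[5] lift (-1,-3): star map gives 0.2426; window check 0.7 ≤ 0.2426 < 1.5 is false → out
[6] lift (3,3): star map gives 1.7574; window check 0.7 ≤ 1.7574 < 1.5 is false → out

3, 4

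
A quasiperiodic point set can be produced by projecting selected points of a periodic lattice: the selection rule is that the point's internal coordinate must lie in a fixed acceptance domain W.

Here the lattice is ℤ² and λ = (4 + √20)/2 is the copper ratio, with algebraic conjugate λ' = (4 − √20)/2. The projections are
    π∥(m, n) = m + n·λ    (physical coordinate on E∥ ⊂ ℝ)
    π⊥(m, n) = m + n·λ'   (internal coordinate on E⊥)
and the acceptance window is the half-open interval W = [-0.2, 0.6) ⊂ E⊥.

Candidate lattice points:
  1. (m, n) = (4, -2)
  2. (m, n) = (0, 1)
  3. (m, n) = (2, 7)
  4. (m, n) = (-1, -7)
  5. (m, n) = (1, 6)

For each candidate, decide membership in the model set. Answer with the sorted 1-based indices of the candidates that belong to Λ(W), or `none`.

Numerically λ ≈ 4.236068 and λ' = −1/λ ≈ -0.236068.
[1] lift (4,-2): star map gives 4.472136; window check -0.2 ≤ 4.472136 < 0.6 is false → out
[2] lift (0,1): star map gives -0.236068; window check -0.2 ≤ -0.236068 < 0.6 is false → out
[3] lift (2,7): star map gives 0.347524; window check -0.2 ≤ 0.347524 < 0.6 is true → IN Λ
[4] lift (-1,-7): star map gives 0.652476; window check -0.2 ≤ 0.652476 < 0.6 is false → out
[5] lift (1,6): star map gives -0.416408; window check -0.2 ≤ -0.416408 < 0.6 is false → out

3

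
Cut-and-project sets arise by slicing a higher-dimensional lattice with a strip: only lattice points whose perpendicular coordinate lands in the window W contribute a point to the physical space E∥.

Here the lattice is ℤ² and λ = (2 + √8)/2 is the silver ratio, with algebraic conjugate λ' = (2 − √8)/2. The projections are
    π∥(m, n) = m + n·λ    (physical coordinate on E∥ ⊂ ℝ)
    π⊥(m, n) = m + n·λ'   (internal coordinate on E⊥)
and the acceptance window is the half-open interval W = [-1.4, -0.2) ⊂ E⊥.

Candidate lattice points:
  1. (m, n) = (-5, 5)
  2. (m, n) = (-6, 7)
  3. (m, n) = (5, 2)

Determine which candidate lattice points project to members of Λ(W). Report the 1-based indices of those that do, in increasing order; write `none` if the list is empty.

none

Numerically λ ≈ 2.4142 and λ' = −1/λ ≈ -0.4142.
candidate 1: (m,n)=(-5,5) → π∥ = -5+5·λ ≈ 7.0711, π⊥ = -5+5·λ' ≈ -7.0711 ∉ [-1.4, -0.2) ⇒ out
candidate 2: (m,n)=(-6,7) → π∥ = -6+7·λ ≈ 10.8995, π⊥ = -6+7·λ' ≈ -8.8995 ∉ [-1.4, -0.2) ⇒ out
candidate 3: (m,n)=(5,2) → π∥ = 5+2·λ ≈ 9.8284, π⊥ = 5+2·λ' ≈ 4.1716 ∉ [-1.4, -0.2) ⇒ out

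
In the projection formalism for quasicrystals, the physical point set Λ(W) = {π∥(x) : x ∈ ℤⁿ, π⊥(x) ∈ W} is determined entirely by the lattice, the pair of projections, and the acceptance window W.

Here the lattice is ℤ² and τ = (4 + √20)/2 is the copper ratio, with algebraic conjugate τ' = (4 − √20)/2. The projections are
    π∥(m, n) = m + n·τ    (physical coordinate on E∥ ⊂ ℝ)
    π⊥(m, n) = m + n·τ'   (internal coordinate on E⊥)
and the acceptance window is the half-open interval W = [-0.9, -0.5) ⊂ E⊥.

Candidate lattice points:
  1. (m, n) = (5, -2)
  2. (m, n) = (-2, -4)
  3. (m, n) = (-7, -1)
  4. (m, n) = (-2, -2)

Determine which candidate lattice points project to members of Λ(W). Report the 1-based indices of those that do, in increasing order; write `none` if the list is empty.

none

Numerically τ ≈ 4.236068 and τ' = −1/τ ≈ -0.236068.
candidate 1: (m,n)=(5,-2) → π∥ = 5-2·τ ≈ -3.472136, π⊥ = 5-2·τ' ≈ 5.472136 ∉ [-0.9, -0.5) ⇒ out
candidate 2: (m,n)=(-2,-4) → π∥ = -2-4·τ ≈ -18.944272, π⊥ = -2-4·τ' ≈ -1.055728 ∉ [-0.9, -0.5) ⇒ out
candidate 3: (m,n)=(-7,-1) → π∥ = -7-1·τ ≈ -11.236068, π⊥ = -7-1·τ' ≈ -6.763932 ∉ [-0.9, -0.5) ⇒ out
candidate 4: (m,n)=(-2,-2) → π∥ = -2-2·τ ≈ -10.472136, π⊥ = -2-2·τ' ≈ -1.527864 ∉ [-0.9, -0.5) ⇒ out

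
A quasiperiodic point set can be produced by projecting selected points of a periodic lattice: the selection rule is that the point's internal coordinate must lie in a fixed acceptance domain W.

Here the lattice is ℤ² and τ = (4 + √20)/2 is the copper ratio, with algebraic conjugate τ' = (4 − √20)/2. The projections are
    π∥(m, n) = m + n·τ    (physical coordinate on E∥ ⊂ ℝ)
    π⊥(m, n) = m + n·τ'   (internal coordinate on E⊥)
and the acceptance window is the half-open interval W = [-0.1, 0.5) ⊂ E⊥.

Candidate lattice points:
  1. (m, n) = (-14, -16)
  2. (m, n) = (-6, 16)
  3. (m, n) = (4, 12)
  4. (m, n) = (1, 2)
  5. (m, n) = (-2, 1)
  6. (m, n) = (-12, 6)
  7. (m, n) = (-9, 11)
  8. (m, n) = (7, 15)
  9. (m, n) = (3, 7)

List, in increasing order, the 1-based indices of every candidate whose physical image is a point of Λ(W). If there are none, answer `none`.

Numerically τ ≈ 4.236068 and τ' = −1/τ ≈ -0.236068.
#1 (-14,-16): internal coord -14 + (-16)·τ' = -10.222912; -10.222912 ∉ [-0.1, 0.5) → out
#2 (-6,16): internal coord -6 + (16)·τ' = -9.777088; -9.777088 ∉ [-0.1, 0.5) → out
#3 (4,12): internal coord 4 + (12)·τ' = +1.167184; +1.167184 ∉ [-0.1, 0.5) → out
#4 (1,2): internal coord 1 + (2)·τ' = +0.527864; +0.527864 ∉ [-0.1, 0.5) → out
#5 (-2,1): internal coord -2 + (1)·τ' = -2.236068; -2.236068 ∉ [-0.1, 0.5) → out
#6 (-12,6): internal coord -12 + (6)·τ' = -13.416408; -13.416408 ∉ [-0.1, 0.5) → out
#7 (-9,11): internal coord -9 + (11)·τ' = -11.596748; -11.596748 ∉ [-0.1, 0.5) → out
#8 (7,15): internal coord 7 + (15)·τ' = +3.458980; +3.458980 ∉ [-0.1, 0.5) → out
#9 (3,7): internal coord 3 + (7)·τ' = +1.347524; +1.347524 ∉ [-0.1, 0.5) → out

none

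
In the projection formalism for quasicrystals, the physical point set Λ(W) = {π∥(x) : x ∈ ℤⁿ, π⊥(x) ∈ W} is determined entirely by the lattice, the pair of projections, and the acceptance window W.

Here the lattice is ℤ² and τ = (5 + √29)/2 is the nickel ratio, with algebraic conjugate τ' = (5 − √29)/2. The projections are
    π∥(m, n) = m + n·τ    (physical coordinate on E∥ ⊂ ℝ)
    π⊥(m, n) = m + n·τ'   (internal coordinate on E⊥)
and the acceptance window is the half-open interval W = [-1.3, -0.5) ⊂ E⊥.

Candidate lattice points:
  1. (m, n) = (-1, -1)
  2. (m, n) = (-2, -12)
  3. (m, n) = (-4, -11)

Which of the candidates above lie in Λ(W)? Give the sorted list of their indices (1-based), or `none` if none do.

1

Numerically τ ≈ 5.192582 and τ' = −1/τ ≈ -0.192582.
[1] lift (-1,-1): star map gives -0.807418; window check -1.3 ≤ -0.807418 < -0.5 is true → IN Λ
[2] lift (-2,-12): star map gives 0.310989; window check -1.3 ≤ 0.310989 < -0.5 is false → out
[3] lift (-4,-11): star map gives -1.881594; window check -1.3 ≤ -1.881594 < -0.5 is false → out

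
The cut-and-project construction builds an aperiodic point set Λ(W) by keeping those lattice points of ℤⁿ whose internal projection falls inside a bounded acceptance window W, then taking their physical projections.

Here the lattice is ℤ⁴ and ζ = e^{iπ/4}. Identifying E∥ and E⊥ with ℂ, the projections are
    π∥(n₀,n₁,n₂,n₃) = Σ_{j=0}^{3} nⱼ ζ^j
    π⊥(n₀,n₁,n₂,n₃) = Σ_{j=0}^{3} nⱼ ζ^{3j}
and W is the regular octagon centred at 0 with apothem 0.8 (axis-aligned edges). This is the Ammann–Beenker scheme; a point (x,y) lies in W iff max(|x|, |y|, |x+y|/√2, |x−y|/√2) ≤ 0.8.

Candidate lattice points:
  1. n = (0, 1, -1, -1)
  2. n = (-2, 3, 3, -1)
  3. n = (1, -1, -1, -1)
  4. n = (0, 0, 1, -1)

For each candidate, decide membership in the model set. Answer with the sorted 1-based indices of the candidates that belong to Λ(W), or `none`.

none

π⊥(n) = n₀ + n₁ζ³ + n₂ζ⁶ + n₃ζ⁹ where ζ = e^{iπ/4}.
candidate 1: n = (0, 1, -1, -1) → π⊥ ≈ (-1.4142, +1.0000); max(|x|,|y|,|x±y|/√2) = 1.7071 > 0.8 ⇒ ∉ W
candidate 2: n = (-2, 3, 3, -1) → π⊥ ≈ (-4.8284, -1.5858); max(|x|,|y|,|x±y|/√2) = 4.8284 > 0.8 ⇒ ∉ W
candidate 3: n = (1, -1, -1, -1) → π⊥ ≈ (+1.0000, -0.4142); max(|x|,|y|,|x±y|/√2) = 1.0000 > 0.8 ⇒ ∉ W
candidate 4: n = (0, 0, 1, -1) → π⊥ ≈ (-0.7071, -1.7071); max(|x|,|y|,|x±y|/√2) = 1.7071 > 0.8 ⇒ ∉ W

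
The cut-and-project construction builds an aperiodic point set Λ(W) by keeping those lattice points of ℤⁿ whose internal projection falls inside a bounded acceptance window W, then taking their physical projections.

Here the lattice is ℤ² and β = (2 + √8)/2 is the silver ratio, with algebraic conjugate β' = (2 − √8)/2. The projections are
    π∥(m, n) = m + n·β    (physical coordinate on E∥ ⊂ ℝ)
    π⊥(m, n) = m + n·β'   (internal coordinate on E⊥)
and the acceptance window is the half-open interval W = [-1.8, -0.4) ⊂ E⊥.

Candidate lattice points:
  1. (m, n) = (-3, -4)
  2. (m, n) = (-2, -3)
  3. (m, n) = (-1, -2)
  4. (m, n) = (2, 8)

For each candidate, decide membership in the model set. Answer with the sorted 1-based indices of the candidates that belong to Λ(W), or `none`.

1, 2, 4

β' = (2−√8)/2 ≈ -0.4142.
[1] lift (-3,-4): star map gives -1.3431; window check -1.8 ≤ -1.3431 < -0.4 is true → IN Λ
[2] lift (-2,-3): star map gives -0.7574; window check -1.8 ≤ -0.7574 < -0.4 is true → IN Λ
[3] lift (-1,-2): star map gives -0.1716; window check -1.8 ≤ -0.1716 < -0.4 is false → out
[4] lift (2,8): star map gives -1.3137; window check -1.8 ≤ -1.3137 < -0.4 is true → IN Λ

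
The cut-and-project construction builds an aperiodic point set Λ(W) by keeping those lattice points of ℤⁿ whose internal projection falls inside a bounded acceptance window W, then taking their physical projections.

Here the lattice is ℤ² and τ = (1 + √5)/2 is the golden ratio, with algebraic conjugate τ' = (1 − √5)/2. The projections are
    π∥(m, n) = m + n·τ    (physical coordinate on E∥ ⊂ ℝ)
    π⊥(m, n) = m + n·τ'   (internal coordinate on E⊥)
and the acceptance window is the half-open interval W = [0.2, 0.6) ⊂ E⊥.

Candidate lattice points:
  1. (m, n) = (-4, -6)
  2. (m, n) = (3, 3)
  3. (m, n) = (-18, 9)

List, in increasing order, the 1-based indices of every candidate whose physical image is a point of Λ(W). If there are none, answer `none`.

none

Compute τ' = (1−√5)/2 = -0.61803, so π⊥(m,n) = m -0.61803·n.
[1] lift (-4,-6): star map gives -0.29180; window check 0.2 ≤ -0.29180 < 0.6 is false → out
[2] lift (3,3): star map gives 1.14590; window check 0.2 ≤ 1.14590 < 0.6 is false → out
[3] lift (-18,9): star map gives -23.56231; window check 0.2 ≤ -23.56231 < 0.6 is false → out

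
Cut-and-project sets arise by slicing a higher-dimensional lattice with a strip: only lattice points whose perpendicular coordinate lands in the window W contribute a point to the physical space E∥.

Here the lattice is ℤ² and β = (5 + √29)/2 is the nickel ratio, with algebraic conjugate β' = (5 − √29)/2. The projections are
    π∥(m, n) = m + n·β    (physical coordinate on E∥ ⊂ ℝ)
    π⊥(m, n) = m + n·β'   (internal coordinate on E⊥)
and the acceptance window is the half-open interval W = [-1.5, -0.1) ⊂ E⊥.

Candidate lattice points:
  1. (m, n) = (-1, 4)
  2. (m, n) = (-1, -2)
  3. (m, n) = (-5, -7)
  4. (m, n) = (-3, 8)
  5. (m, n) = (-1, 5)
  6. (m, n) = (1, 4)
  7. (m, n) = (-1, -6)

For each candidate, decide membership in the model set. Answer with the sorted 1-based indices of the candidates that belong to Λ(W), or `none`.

Compute β' = (5−√29)/2 = -0.1926, so π⊥(m,n) = m -0.1926·n.
#1 (-1,4): internal coord -1 + (4)·β' = -1.7703; -1.7703 ∉ [-1.5, -0.1) → out
#2 (-1,-2): internal coord -1 + (-2)·β' = -0.6148; -0.6148 ∈ [-1.5, -0.1) → IN Λ
#3 (-5,-7): internal coord -5 + (-7)·β' = -3.6519; -3.6519 ∉ [-1.5, -0.1) → out
#4 (-3,8): internal coord -3 + (8)·β' = -4.5407; -4.5407 ∉ [-1.5, -0.1) → out
#5 (-1,5): internal coord -1 + (5)·β' = -1.9629; -1.9629 ∉ [-1.5, -0.1) → out
#6 (1,4): internal coord 1 + (4)·β' = +0.2297; +0.2297 ∉ [-1.5, -0.1) → out
#7 (-1,-6): internal coord -1 + (-6)·β' = +0.1555; +0.1555 ∉ [-1.5, -0.1) → out

2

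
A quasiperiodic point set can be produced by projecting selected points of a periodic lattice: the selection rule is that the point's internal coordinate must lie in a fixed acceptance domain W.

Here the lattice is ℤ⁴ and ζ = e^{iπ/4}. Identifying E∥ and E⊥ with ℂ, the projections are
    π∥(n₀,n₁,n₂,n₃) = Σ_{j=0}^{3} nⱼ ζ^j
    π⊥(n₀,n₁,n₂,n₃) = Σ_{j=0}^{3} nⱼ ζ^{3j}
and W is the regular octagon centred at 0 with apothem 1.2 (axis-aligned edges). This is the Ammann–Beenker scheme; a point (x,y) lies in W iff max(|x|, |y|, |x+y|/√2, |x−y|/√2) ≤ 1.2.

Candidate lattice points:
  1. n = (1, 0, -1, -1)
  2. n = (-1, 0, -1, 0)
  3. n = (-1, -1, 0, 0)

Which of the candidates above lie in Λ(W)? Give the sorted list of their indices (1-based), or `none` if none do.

1, 3

With ζ = e^{iπ/4} the internal vectors are ζ^0,ζ^3,ζ^6,ζ^9.
#1 (1, 0, -1, -1): internal (0.29289, 0.29289); octagon support 0.41421 vs apothem 1.2 → ∈ W
#2 (-1, 0, -1, 0): internal (-1.00000, 1.00000); octagon support 1.41421 vs apothem 1.2 → ∉ W
#3 (-1, -1, 0, 0): internal (-0.29289, -0.70711); octagon support 0.70711 vs apothem 1.2 → ∈ W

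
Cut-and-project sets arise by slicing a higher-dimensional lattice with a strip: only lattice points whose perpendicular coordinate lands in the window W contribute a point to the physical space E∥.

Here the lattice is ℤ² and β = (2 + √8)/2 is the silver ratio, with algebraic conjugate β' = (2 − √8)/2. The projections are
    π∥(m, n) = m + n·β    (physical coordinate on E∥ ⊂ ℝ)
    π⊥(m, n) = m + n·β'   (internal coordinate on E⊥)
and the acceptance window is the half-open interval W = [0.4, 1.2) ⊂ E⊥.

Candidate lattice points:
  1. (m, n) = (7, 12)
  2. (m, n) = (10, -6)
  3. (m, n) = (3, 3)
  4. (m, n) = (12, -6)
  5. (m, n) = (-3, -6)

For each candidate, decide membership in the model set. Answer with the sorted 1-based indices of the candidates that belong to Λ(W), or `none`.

Numerically β ≈ 2.41421 and β' = −1/β ≈ -0.41421.
#1 (7,12): internal coord 7 + (12)·β' = +2.02944; +2.02944 ∉ [0.4, 1.2) → out
#2 (10,-6): internal coord 10 + (-6)·β' = +12.48528; +12.48528 ∉ [0.4, 1.2) → out
#3 (3,3): internal coord 3 + (3)·β' = +1.75736; +1.75736 ∉ [0.4, 1.2) → out
#4 (12,-6): internal coord 12 + (-6)·β' = +14.48528; +14.48528 ∉ [0.4, 1.2) → out
#5 (-3,-6): internal coord -3 + (-6)·β' = -0.51472; -0.51472 ∉ [0.4, 1.2) → out

none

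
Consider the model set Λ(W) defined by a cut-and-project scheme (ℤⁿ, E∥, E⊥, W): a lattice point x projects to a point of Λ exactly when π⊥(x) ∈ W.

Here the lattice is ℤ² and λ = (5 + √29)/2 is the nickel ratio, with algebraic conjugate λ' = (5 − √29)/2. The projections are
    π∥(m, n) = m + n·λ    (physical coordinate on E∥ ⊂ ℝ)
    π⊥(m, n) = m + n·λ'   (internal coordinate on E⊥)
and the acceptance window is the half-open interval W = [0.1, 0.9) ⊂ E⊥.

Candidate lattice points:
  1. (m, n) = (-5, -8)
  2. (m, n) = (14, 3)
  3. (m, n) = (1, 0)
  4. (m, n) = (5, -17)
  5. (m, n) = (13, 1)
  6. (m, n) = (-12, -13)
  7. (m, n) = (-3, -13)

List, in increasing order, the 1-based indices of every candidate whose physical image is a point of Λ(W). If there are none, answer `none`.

none

λ' = (5−√29)/2 ≈ -0.192582.
[1] lift (-5,-8): star map gives -3.459341; window check 0.1 ≤ -3.459341 < 0.9 is false → out
[2] lift (14,3): star map gives 13.422253; window check 0.1 ≤ 13.422253 < 0.9 is false → out
[3] lift (1,0): star map gives 1.000000; window check 0.1 ≤ 1.000000 < 0.9 is false → out
[4] lift (5,-17): star map gives 8.273901; window check 0.1 ≤ 8.273901 < 0.9 is false → out
[5] lift (13,1): star map gives 12.807418; window check 0.1 ≤ 12.807418 < 0.9 is false → out
[6] lift (-12,-13): star map gives -9.496429; window check 0.1 ≤ -9.496429 < 0.9 is false → out
[7] lift (-3,-13): star map gives -0.496429; window check 0.1 ≤ -0.496429 < 0.9 is false → out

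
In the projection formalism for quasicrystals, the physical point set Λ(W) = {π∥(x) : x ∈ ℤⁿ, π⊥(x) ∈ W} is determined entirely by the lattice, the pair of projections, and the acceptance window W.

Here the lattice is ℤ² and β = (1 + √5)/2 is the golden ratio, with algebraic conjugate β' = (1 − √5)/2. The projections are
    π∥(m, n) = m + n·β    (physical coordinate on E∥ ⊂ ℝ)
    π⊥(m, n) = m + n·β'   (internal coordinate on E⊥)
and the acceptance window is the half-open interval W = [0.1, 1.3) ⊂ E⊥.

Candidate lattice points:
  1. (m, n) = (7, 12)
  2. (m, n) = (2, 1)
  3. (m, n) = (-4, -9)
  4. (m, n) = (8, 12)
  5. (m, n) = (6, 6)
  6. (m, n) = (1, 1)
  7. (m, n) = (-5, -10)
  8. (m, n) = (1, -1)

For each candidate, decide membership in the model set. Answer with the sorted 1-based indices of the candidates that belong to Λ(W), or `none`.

4, 6, 7

Compute β' = (1−√5)/2 = -0.618034, so π⊥(m,n) = m -0.618034·n.
candidate 1: (m,n)=(7,12) → π∥ = 7+12·β ≈ 26.416408, π⊥ = 7+12·β' ≈ -0.416408 ∉ [0.1, 1.3) ⇒ out
candidate 2: (m,n)=(2,1) → π∥ = 2+1·β ≈ 3.618034, π⊥ = 2+1·β' ≈ 1.381966 ∉ [0.1, 1.3) ⇒ out
candidate 3: (m,n)=(-4,-9) → π∥ = -4-9·β ≈ -18.562306, π⊥ = -4-9·β' ≈ 1.562306 ∉ [0.1, 1.3) ⇒ out
candidate 4: (m,n)=(8,12) → π∥ = 8+12·β ≈ 27.416408, π⊥ = 8+12·β' ≈ 0.583592 ∈ [0.1, 1.3) ⇒ IN Λ
candidate 5: (m,n)=(6,6) → π∥ = 6+6·β ≈ 15.708204, π⊥ = 6+6·β' ≈ 2.291796 ∉ [0.1, 1.3) ⇒ out
candidate 6: (m,n)=(1,1) → π∥ = 1+1·β ≈ 2.618034, π⊥ = 1+1·β' ≈ 0.381966 ∈ [0.1, 1.3) ⇒ IN Λ
candidate 7: (m,n)=(-5,-10) → π∥ = -5-10·β ≈ -21.180340, π⊥ = -5-10·β' ≈ 1.180340 ∈ [0.1, 1.3) ⇒ IN Λ
candidate 8: (m,n)=(1,-1) → π∥ = 1-1·β ≈ -0.618034, π⊥ = 1-1·β' ≈ 1.618034 ∉ [0.1, 1.3) ⇒ out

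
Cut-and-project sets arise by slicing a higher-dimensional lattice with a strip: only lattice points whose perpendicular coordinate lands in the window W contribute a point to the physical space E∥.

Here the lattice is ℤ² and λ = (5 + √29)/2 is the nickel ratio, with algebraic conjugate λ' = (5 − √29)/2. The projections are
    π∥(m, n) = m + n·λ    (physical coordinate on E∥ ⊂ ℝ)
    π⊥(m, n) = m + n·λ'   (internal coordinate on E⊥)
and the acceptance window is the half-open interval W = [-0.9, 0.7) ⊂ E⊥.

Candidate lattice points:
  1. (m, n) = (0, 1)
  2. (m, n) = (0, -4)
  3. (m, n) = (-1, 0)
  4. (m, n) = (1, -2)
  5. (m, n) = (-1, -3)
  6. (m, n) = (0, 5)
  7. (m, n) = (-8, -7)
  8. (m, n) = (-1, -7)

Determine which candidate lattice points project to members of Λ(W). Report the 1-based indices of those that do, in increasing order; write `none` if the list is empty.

1, 5, 8

Compute λ' = (5−√29)/2 = -0.192582, so π⊥(m,n) = m -0.192582·n.
#1 (0,1): internal coord 0 + (1)·λ' = -0.192582; -0.192582 ∈ [-0.9, 0.7) → IN Λ
#2 (0,-4): internal coord 0 + (-4)·λ' = +0.770330; +0.770330 ∉ [-0.9, 0.7) → out
#3 (-1,0): internal coord -1 + (0)·λ' = -1.000000; -1.000000 ∉ [-0.9, 0.7) → out
#4 (1,-2): internal coord 1 + (-2)·λ' = +1.385165; +1.385165 ∉ [-0.9, 0.7) → out
#5 (-1,-3): internal coord -1 + (-3)·λ' = -0.422253; -0.422253 ∈ [-0.9, 0.7) → IN Λ
#6 (0,5): internal coord 0 + (5)·λ' = -0.962912; -0.962912 ∉ [-0.9, 0.7) → out
#7 (-8,-7): internal coord -8 + (-7)·λ' = -6.651923; -6.651923 ∉ [-0.9, 0.7) → out
#8 (-1,-7): internal coord -1 + (-7)·λ' = +0.348077; +0.348077 ∈ [-0.9, 0.7) → IN Λ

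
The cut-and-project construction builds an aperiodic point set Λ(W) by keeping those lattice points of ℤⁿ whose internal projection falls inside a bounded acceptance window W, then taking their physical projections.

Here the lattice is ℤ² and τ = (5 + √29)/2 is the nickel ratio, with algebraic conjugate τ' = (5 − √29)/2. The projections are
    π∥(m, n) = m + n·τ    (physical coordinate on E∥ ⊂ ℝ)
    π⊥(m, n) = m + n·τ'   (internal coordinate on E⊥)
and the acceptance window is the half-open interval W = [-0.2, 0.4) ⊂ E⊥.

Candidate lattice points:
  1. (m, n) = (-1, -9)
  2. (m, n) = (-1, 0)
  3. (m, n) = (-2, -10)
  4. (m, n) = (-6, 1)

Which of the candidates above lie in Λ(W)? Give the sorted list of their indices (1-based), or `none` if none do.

Numerically τ ≈ 5.1926 and τ' = −1/τ ≈ -0.1926.
#1 (-1,-9): internal coord -1 + (-9)·τ' = +0.7332; +0.7332 ∉ [-0.2, 0.4) → out
#2 (-1,0): internal coord -1 + (0)·τ' = -1.0000; -1.0000 ∉ [-0.2, 0.4) → out
#3 (-2,-10): internal coord -2 + (-10)·τ' = -0.0742; -0.0742 ∈ [-0.2, 0.4) → IN Λ
#4 (-6,1): internal coord -6 + (1)·τ' = -6.1926; -6.1926 ∉ [-0.2, 0.4) → out

3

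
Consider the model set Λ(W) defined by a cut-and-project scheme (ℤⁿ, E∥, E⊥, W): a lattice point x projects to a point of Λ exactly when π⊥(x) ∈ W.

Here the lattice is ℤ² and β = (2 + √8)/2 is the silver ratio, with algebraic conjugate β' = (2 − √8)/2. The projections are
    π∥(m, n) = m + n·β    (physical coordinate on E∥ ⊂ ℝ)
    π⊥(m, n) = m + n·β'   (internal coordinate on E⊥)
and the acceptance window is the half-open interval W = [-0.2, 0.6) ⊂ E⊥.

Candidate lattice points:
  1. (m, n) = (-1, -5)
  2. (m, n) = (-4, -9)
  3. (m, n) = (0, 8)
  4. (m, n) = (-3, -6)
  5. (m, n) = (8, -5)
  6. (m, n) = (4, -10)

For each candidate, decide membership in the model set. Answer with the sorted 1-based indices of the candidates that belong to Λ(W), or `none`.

Compute β' = (2−√8)/2 = -0.41421, so π⊥(m,n) = m -0.41421·n.
#1 (-1,-5): internal coord -1 + (-5)·β' = +1.07107; +1.07107 ∉ [-0.2, 0.6) → out
#2 (-4,-9): internal coord -4 + (-9)·β' = -0.27208; -0.27208 ∉ [-0.2, 0.6) → out
#3 (0,8): internal coord 0 + (8)·β' = -3.31371; -3.31371 ∉ [-0.2, 0.6) → out
#4 (-3,-6): internal coord -3 + (-6)·β' = -0.51472; -0.51472 ∉ [-0.2, 0.6) → out
#5 (8,-5): internal coord 8 + (-5)·β' = +10.07107; +10.07107 ∉ [-0.2, 0.6) → out
#6 (4,-10): internal coord 4 + (-10)·β' = +8.14214; +8.14214 ∉ [-0.2, 0.6) → out

none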